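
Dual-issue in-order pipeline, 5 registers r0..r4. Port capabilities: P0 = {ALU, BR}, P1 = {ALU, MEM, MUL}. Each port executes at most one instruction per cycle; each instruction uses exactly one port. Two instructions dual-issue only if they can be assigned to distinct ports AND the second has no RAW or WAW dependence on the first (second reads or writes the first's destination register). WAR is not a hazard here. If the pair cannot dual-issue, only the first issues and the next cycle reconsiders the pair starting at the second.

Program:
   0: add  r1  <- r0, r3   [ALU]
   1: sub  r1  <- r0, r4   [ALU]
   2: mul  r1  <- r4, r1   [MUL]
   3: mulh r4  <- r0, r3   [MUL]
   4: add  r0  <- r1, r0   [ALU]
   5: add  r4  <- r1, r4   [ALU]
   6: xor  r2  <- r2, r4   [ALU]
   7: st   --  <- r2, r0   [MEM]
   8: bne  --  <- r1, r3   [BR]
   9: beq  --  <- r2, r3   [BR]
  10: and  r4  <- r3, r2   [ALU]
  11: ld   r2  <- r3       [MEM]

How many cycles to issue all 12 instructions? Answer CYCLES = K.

  cy0 -> i0 (add.ALU) WAW r1
  cy1 -> i1 (sub.ALU) RAW+WAW r1
  cy2 -> i2 (mul.MUL) no-port MUL/MUL
  cy3 -> i3+i4 (mulh.MUL add.ALU) dual
  cy4 -> i5 (add.ALU) RAW r4
  cy5 -> i6 (xor.ALU) RAW r2
  cy6 -> i7+i8 (st.MEM bne.BR) dual
  cy7 -> i9+i10 (beq.BR and.ALU) dual
  cy8 -> i11 (ld.MEM) tail

CYCLES = 9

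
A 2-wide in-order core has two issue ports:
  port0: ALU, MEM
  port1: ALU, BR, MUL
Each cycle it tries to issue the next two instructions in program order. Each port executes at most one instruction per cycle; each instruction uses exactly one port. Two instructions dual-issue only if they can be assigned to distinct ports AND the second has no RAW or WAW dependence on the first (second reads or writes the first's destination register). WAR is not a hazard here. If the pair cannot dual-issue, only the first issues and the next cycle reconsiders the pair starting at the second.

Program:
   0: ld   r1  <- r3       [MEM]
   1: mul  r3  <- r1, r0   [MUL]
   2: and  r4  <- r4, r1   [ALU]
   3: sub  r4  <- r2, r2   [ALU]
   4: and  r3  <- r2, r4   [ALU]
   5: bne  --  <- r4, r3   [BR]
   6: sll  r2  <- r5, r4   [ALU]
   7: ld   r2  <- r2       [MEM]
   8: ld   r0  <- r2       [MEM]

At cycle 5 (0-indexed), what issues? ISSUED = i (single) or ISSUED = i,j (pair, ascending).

t=0 i0:ld ; RAW r1
t=1 i1&i2:mul and ; dual
t=2 i3:sub ; RAW r4
t=3 i4:and ; RAW r3
t=4 i5&i6:bne sll ; dual
t=5 i7:ld ; no-port MEM/MEM
t=6 i8:ld ; tail

ISSUED = 7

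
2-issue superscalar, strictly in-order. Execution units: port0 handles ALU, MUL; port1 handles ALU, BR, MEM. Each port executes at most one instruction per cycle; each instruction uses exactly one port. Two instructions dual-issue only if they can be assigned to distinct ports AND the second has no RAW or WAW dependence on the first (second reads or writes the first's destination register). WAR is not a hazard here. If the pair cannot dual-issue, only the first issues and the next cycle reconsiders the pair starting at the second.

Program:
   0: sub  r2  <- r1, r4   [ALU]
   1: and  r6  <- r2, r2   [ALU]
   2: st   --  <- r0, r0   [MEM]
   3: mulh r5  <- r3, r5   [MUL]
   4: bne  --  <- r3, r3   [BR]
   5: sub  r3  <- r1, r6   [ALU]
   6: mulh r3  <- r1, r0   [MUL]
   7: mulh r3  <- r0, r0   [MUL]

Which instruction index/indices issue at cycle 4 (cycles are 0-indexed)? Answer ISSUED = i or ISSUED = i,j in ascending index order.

ISSUED = 6

[0] i0  sub  -- RAW r2
[1] i1,i2  and;st  -- 2-wide
[2] i3,i4  mulh;bne  -- 2-wide
[3] i5  sub  -- WAW r3
[4] i6  mulh  -- no-port MUL/MUL
[5] i7  mulh  -- tail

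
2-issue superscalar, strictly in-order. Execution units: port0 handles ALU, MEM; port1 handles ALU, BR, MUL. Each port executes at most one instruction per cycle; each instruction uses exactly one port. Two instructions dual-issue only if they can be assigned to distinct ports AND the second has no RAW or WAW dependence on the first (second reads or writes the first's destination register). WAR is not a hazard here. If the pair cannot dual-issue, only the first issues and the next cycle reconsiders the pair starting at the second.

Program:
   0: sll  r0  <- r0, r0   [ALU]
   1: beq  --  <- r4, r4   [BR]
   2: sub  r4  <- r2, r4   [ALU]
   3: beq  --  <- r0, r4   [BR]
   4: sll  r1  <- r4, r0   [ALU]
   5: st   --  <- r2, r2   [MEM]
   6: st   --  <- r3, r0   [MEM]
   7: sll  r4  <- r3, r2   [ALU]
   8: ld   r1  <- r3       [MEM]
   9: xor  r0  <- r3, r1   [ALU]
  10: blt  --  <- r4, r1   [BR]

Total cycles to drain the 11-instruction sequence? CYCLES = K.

CYCLES = 7

c0: i0/i1 sll.ALU;beq.BR  pair
c1: i2 sub.ALU  RAW r4
c2: i3/i4 beq.BR;sll.ALU  pair
c3: i5 st.MEM  no-port MEM/MEM
c4: i6/i7 st.MEM;sll.ALU  pair
c5: i8 ld.MEM  RAW r1
c6: i9/i10 xor.ALU;blt.BR  pair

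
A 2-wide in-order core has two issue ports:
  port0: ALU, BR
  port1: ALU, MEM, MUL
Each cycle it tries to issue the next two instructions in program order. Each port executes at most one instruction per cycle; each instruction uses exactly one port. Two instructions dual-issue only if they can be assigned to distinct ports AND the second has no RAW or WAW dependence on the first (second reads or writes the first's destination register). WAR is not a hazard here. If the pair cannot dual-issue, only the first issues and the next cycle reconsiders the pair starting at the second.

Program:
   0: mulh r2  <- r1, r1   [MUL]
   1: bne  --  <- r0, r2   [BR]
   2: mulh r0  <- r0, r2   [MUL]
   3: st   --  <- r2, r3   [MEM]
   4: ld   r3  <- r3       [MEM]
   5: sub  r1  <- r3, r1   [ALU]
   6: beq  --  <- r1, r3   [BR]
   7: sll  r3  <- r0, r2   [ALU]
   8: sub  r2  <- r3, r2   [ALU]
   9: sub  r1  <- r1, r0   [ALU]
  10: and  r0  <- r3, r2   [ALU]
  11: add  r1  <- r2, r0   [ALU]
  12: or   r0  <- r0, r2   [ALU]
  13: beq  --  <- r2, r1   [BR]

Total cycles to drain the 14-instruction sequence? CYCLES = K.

CYCLES = 10

c0: i0 mulh  RAW r2
c1: i1+i2 bne+mulh  dual
c2: i3 st  no-port MEM/MEM
c3: i4 ld  RAW r3
c4: i5 sub  RAW r1
c5: i6+i7 beq+sll  dual
c6: i8+i9 sub+sub  dual
c7: i10 and  RAW r0
c8: i11+i12 add+or  dual
c9: i13 beq  tail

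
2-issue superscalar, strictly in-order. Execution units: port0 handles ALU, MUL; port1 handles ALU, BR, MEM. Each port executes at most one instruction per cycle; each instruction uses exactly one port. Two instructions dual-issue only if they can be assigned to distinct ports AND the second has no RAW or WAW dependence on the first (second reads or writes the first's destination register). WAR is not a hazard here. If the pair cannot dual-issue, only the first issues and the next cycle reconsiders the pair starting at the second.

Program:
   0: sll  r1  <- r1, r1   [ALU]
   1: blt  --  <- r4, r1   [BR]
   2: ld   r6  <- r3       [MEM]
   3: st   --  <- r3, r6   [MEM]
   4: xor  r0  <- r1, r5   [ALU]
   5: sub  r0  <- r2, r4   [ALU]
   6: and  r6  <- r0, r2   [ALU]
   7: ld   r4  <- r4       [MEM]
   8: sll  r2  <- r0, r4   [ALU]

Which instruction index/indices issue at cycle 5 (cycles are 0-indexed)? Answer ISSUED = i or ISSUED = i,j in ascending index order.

ISSUED = 6,7

#0 head=0: sll.ALU i0 RAW r1
#1 head=1: blt.BR i1 no-port BR/MEM
#2 head=2: ld.MEM i2 no-port MEM/MEM
#3 head=3: st.MEM/xor.ALU i3&i4 2-wide
#4 head=5: sub.ALU i5 RAW r0
#5 head=6: and.ALU/ld.MEM i6&i7 2-wide
#6 head=8: sll.ALU i8 tail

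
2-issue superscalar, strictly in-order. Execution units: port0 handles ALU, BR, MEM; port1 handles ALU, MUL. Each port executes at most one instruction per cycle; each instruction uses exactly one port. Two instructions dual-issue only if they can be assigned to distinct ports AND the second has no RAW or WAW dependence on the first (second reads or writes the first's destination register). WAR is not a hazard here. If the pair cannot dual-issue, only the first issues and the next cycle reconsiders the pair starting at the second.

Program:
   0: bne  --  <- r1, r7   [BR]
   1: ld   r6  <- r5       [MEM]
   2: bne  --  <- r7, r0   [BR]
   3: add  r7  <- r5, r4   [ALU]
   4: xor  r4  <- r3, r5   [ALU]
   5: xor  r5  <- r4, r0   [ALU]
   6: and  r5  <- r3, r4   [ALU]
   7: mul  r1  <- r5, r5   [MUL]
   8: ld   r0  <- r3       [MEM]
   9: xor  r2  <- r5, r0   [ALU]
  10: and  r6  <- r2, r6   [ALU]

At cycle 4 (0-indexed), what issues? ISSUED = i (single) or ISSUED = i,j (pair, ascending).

ISSUED = 5

#0 head=0: bne i0 no-port BR/MEM
#1 head=1: ld i1 no-port MEM/BR
#2 head=2: bne/add i2&i3 dual
#3 head=4: xor i4 RAW r4
#4 head=5: xor i5 WAW r5
#5 head=6: and i6 RAW r5
#6 head=7: mul/ld i7&i8 dual
#7 head=9: xor i9 RAW r2
#8 head=10: and i10 tail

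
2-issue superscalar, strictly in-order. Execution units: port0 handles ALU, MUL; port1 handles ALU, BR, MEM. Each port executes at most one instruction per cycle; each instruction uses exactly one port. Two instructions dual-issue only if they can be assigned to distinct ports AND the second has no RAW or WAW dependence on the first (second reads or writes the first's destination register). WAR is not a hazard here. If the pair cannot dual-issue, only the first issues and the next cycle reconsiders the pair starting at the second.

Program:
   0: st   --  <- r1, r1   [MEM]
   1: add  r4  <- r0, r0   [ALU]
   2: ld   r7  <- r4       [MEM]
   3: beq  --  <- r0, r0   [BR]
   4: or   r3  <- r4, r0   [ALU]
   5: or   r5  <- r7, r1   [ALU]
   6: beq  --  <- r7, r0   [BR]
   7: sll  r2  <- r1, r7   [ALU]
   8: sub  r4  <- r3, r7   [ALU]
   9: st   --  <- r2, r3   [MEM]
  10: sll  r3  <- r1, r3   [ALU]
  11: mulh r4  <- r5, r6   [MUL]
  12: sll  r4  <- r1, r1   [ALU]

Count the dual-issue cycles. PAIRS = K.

PAIRS = 5

c0: i0,i1 st/add  2-wide
c1: i2 ld  no-port MEM/BR
c2: i3,i4 beq/or  2-wide
c3: i5,i6 or/beq  2-wide
c4: i7,i8 sll/sub  2-wide
c5: i9,i10 st/sll  2-wide
c6: i11 mulh  WAW r4
c7: i12 sll  tail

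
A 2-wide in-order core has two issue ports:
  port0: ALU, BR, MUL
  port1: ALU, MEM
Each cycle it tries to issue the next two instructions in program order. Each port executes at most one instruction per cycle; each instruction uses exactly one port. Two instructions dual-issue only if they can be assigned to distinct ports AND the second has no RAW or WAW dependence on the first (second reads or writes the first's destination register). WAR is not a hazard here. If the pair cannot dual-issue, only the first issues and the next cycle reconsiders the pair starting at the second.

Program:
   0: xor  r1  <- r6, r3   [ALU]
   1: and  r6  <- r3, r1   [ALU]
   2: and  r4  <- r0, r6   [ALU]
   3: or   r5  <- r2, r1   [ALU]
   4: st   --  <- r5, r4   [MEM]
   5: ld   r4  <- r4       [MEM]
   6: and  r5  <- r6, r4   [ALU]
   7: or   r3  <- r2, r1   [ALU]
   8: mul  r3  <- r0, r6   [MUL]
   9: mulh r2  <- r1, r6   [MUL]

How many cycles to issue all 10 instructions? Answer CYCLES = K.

CYCLES = 8

  cy0 -> i0 (xor) RAW r1
  cy1 -> i1 (and) RAW r6
  cy2 -> i2+i3 (and+or) pair
  cy3 -> i4 (st) no-port MEM/MEM
  cy4 -> i5 (ld) RAW r4
  cy5 -> i6+i7 (and+or) pair
  cy6 -> i8 (mul) no-port MUL/MUL
  cy7 -> i9 (mulh) tail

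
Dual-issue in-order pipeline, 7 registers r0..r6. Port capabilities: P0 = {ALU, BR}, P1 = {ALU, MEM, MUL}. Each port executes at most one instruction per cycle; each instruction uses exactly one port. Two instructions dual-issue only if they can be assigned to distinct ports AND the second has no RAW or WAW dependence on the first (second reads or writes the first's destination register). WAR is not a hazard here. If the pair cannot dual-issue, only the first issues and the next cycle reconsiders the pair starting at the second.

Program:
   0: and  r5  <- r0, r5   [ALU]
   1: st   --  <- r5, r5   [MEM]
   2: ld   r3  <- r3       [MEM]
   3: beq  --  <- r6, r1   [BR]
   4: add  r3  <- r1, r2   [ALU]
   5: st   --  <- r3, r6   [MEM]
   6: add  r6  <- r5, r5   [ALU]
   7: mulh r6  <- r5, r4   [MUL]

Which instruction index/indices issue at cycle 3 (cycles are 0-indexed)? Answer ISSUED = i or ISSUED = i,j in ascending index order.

t=0 i0:and ; RAW r5
t=1 i1:st ; no-port MEM/MEM
t=2 i2/i3:ld;beq ; pair
t=3 i4:add ; RAW r3
t=4 i5/i6:st;add ; pair
t=5 i7:mulh ; tail

ISSUED = 4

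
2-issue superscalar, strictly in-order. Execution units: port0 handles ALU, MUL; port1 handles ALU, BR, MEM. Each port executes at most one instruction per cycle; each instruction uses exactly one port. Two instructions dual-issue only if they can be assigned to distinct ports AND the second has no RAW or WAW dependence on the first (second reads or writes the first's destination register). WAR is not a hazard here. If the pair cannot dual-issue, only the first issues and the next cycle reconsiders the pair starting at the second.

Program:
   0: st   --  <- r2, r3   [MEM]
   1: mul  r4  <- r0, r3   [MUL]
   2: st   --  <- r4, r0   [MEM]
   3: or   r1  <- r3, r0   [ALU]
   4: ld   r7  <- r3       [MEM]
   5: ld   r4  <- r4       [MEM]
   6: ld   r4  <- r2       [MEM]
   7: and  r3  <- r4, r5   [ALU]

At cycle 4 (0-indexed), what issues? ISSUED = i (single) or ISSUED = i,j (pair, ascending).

0. st mul @i0/i1  | pair
1. st or @i2/i3  | pair
2. ld @i4  | no-port MEM/MEM
3. ld @i5  | no-port MEM/MEM
4. ld @i6  | RAW r4
5. and @i7  | tail

ISSUED = 6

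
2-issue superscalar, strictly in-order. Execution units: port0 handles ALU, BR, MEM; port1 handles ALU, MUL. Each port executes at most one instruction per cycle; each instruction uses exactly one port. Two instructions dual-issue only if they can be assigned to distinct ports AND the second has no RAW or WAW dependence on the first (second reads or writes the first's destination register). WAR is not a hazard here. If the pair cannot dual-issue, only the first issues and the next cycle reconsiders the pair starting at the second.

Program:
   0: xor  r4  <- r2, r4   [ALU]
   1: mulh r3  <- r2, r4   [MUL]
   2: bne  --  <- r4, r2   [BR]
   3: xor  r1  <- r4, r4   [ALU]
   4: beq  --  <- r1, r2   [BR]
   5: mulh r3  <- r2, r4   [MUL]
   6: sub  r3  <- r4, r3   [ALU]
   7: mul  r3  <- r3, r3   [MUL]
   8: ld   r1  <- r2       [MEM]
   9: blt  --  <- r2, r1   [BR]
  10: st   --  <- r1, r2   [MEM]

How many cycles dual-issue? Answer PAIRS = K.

PAIRS = 3

#0 head=0: xor i0 RAW r4
#1 head=1: mulh bne i1,i2 dual
#2 head=3: xor i3 RAW r1
#3 head=4: beq mulh i4,i5 dual
#4 head=6: sub i6 RAW+WAW r3
#5 head=7: mul ld i7,i8 dual
#6 head=9: blt i9 no-port BR/MEM
#7 head=10: st i10 tail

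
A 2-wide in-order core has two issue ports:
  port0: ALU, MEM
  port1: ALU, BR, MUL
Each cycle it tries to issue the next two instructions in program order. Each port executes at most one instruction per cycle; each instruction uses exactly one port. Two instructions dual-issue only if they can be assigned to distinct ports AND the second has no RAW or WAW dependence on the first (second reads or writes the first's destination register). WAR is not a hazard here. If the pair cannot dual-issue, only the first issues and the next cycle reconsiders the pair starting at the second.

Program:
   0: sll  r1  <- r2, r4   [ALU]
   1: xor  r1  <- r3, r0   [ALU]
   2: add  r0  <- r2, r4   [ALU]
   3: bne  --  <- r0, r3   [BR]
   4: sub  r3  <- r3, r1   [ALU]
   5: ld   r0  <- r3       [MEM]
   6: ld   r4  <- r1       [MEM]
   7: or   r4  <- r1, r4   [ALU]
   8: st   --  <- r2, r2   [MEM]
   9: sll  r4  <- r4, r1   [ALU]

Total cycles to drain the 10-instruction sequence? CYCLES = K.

#0 head=0: sll i0 WAW r1
#1 head=1: xor add i1+i2 2-wide
#2 head=3: bne sub i3+i4 2-wide
#3 head=5: ld i5 no-port MEM/MEM
#4 head=6: ld i6 RAW+WAW r4
#5 head=7: or st i7+i8 2-wide
#6 head=9: sll i9 tail

CYCLES = 7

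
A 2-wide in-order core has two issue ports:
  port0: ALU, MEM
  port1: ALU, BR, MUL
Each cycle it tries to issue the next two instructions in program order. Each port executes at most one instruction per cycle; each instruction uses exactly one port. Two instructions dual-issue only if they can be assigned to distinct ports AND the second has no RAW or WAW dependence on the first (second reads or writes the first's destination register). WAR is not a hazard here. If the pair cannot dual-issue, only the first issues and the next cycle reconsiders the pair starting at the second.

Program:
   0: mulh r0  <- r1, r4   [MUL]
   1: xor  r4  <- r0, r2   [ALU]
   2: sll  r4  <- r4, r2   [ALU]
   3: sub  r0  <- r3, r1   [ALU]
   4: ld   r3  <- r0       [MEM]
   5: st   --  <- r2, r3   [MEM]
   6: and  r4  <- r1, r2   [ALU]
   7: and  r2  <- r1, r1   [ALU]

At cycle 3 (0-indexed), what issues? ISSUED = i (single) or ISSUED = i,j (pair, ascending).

ISSUED = 4

c0: i0 mulh  RAW r0
c1: i1 xor  RAW+WAW r4
c2: i2&i3 sll;sub  dual
c3: i4 ld  no-port MEM/MEM
c4: i5&i6 st;and  dual
c5: i7 and  tail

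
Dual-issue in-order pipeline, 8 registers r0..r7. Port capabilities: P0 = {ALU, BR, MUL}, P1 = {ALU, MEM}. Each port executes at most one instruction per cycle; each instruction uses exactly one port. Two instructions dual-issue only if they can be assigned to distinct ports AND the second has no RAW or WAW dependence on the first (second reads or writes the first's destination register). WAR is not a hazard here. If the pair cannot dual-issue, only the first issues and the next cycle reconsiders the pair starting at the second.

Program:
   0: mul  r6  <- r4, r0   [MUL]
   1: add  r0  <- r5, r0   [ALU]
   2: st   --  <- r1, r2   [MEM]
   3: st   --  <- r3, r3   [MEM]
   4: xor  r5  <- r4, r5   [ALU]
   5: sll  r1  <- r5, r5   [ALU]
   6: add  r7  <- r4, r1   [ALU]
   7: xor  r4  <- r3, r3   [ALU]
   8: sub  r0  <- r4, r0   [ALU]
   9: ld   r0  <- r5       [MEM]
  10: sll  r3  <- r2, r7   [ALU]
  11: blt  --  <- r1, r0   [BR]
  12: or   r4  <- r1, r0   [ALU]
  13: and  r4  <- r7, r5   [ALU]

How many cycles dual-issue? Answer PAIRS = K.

[0] i0+i1  mul;add  -- dual
[1] i2  st  -- no-port MEM/MEM
[2] i3+i4  st;xor  -- dual
[3] i5  sll  -- RAW r1
[4] i6+i7  add;xor  -- dual
[5] i8  sub  -- WAW r0
[6] i9+i10  ld;sll  -- dual
[7] i11+i12  blt;or  -- dual
[8] i13  and  -- tail

PAIRS = 5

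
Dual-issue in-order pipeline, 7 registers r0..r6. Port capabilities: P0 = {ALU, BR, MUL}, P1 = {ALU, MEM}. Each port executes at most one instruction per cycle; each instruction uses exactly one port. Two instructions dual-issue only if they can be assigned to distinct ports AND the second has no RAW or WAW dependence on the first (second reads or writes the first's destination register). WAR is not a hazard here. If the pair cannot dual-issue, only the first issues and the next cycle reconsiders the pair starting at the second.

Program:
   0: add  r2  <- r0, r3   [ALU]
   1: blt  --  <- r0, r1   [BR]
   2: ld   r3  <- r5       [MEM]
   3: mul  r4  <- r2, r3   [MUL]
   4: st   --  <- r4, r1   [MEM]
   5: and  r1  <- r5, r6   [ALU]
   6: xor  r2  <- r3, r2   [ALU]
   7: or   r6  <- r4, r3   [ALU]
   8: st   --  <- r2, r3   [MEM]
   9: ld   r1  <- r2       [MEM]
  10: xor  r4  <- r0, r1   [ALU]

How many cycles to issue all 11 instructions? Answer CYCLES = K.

CYCLES = 8

0. add+blt @i0/i1  | dual
1. ld @i2  | RAW r3
2. mul @i3  | RAW r4
3. st+and @i4/i5  | dual
4. xor+or @i6/i7  | dual
5. st @i8  | no-port MEM/MEM
6. ld @i9  | RAW r1
7. xor @i10  | tail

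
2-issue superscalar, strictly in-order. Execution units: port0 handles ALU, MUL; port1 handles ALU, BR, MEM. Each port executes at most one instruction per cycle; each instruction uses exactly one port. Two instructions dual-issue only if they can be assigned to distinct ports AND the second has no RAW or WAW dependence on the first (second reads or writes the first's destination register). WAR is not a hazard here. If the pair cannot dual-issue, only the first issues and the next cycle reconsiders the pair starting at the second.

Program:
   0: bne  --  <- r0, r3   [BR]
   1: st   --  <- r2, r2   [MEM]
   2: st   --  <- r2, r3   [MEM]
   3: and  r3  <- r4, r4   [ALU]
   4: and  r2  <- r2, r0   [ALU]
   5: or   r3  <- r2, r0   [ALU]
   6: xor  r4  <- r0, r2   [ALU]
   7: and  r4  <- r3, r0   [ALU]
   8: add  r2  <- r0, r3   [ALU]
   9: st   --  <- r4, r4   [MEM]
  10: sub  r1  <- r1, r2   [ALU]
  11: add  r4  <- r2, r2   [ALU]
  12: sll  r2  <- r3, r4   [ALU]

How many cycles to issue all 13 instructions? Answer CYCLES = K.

CYCLES = 9

c0: i0 bne.BR  no-port BR/MEM
c1: i1 st.MEM  no-port MEM/MEM
c2: i2+i3 st.MEM/and.ALU  pair
c3: i4 and.ALU  RAW r2
c4: i5+i6 or.ALU/xor.ALU  pair
c5: i7+i8 and.ALU/add.ALU  pair
c6: i9+i10 st.MEM/sub.ALU  pair
c7: i11 add.ALU  RAW r4
c8: i12 sll.ALU  tail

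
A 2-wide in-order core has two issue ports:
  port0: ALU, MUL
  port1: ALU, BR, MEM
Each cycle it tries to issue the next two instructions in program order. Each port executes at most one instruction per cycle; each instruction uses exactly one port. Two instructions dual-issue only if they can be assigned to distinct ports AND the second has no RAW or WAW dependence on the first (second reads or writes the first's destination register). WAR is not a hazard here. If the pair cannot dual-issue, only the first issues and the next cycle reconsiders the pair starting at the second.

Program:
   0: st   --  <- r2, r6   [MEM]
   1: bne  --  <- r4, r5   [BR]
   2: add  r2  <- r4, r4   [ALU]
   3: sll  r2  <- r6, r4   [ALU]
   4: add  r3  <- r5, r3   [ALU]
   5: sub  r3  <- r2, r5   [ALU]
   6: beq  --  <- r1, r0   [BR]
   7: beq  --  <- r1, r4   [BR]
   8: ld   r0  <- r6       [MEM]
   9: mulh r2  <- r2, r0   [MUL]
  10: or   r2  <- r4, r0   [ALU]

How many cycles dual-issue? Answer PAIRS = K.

PAIRS = 3

0. st @i0  | no-port MEM/BR
1. bne/add @i1&i2  | dual
2. sll/add @i3&i4  | dual
3. sub/beq @i5&i6  | dual
4. beq @i7  | no-port BR/MEM
5. ld @i8  | RAW r0
6. mulh @i9  | WAW r2
7. or @i10  | tail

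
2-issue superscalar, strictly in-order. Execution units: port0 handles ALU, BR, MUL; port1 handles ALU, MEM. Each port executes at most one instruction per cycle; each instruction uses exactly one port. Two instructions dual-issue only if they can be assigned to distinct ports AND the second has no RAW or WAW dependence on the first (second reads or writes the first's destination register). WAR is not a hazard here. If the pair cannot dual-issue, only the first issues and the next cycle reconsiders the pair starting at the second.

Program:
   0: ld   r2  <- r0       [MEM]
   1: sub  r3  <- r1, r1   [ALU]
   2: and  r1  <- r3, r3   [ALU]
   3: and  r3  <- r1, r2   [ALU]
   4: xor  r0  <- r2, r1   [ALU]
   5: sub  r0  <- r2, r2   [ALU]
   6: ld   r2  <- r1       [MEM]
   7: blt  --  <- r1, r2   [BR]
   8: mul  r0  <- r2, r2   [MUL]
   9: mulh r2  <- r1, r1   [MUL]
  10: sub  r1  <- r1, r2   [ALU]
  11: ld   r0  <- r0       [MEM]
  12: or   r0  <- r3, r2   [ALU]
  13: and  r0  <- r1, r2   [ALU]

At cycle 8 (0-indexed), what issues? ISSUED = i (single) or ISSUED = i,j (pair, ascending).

ISSUED = 12

t=0 i0/i1:ld.MEM+sub.ALU ; dual
t=1 i2:and.ALU ; RAW r1
t=2 i3/i4:and.ALU+xor.ALU ; dual
t=3 i5/i6:sub.ALU+ld.MEM ; dual
t=4 i7:blt.BR ; no-port BR/MUL
t=5 i8:mul.MUL ; no-port MUL/MUL
t=6 i9:mulh.MUL ; RAW r2
t=7 i10/i11:sub.ALU+ld.MEM ; dual
t=8 i12:or.ALU ; WAW r0
t=9 i13:and.ALU ; tail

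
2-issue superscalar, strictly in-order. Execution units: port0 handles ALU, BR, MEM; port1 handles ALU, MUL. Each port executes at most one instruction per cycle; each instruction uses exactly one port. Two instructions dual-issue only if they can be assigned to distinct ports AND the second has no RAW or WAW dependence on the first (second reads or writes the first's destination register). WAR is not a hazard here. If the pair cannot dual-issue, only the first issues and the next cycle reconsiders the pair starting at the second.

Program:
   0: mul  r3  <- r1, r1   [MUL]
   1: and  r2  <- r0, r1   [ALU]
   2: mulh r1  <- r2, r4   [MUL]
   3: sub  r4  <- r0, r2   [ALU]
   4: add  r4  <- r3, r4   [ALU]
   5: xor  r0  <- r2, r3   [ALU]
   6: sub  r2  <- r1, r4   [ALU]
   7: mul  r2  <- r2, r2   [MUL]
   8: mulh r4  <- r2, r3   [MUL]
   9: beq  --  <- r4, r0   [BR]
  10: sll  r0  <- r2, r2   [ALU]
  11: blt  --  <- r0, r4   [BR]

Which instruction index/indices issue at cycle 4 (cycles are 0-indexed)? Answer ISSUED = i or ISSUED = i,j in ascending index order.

c0: i0&i1 mul.MUL;and.ALU  2-wide
c1: i2&i3 mulh.MUL;sub.ALU  2-wide
c2: i4&i5 add.ALU;xor.ALU  2-wide
c3: i6 sub.ALU  RAW+WAW r2
c4: i7 mul.MUL  no-port MUL/MUL
c5: i8 mulh.MUL  RAW r4
c6: i9&i10 beq.BR;sll.ALU  2-wide
c7: i11 blt.BR  tail

ISSUED = 7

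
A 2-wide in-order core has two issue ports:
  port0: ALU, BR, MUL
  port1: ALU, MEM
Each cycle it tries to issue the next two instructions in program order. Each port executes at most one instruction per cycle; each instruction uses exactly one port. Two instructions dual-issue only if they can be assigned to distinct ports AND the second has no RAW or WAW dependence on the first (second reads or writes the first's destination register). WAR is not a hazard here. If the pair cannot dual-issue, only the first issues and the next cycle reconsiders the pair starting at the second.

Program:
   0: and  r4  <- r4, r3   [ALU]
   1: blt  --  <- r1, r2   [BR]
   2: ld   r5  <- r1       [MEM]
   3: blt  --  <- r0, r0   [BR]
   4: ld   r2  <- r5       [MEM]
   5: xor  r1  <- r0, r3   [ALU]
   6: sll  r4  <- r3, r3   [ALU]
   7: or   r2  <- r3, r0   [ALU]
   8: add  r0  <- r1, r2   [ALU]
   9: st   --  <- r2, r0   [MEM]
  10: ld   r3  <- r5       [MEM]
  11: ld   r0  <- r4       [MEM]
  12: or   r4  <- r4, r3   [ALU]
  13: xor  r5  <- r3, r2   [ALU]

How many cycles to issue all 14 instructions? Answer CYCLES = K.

CYCLES = 9

c0: i0&i1 and blt  dual
c1: i2&i3 ld blt  dual
c2: i4&i5 ld xor  dual
c3: i6&i7 sll or  dual
c4: i8 add  RAW r0
c5: i9 st  no-port MEM/MEM
c6: i10 ld  no-port MEM/MEM
c7: i11&i12 ld or  dual
c8: i13 xor  tail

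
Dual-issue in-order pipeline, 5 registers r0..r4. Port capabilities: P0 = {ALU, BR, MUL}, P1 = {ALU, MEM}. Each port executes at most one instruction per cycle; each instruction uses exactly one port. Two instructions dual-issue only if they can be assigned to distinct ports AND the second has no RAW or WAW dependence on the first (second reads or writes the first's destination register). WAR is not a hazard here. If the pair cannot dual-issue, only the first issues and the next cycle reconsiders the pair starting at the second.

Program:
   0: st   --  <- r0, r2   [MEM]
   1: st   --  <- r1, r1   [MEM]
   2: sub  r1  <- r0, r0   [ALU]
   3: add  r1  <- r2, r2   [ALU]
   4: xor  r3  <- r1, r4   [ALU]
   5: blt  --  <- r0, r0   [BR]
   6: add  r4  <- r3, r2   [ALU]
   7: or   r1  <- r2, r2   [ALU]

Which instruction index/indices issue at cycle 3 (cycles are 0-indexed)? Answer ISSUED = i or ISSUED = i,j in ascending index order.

ISSUED = 4,5

#0 head=0: st i0 no-port MEM/MEM
#1 head=1: st/sub i1+i2 dual
#2 head=3: add i3 RAW r1
#3 head=4: xor/blt i4+i5 dual
#4 head=6: add/or i6+i7 dual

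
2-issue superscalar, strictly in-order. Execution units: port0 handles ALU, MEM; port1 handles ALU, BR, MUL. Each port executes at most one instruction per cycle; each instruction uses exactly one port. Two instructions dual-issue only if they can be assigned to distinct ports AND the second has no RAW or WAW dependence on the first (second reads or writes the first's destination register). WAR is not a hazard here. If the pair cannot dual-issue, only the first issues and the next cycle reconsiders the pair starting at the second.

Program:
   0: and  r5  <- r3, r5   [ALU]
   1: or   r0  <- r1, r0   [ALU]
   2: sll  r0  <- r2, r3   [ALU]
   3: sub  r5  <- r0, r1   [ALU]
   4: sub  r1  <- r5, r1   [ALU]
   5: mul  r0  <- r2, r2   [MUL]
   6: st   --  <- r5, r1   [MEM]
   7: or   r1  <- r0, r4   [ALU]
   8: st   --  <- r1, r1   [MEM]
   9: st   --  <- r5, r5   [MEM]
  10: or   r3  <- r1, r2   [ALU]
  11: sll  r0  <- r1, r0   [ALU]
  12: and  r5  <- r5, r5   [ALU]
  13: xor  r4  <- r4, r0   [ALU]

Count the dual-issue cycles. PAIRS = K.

0. and or @i0+i1  | 2-wide
1. sll @i2  | RAW r0
2. sub @i3  | RAW r5
3. sub mul @i4+i5  | 2-wide
4. st or @i6+i7  | 2-wide
5. st @i8  | no-port MEM/MEM
6. st or @i9+i10  | 2-wide
7. sll and @i11+i12  | 2-wide
8. xor @i13  | tail

PAIRS = 5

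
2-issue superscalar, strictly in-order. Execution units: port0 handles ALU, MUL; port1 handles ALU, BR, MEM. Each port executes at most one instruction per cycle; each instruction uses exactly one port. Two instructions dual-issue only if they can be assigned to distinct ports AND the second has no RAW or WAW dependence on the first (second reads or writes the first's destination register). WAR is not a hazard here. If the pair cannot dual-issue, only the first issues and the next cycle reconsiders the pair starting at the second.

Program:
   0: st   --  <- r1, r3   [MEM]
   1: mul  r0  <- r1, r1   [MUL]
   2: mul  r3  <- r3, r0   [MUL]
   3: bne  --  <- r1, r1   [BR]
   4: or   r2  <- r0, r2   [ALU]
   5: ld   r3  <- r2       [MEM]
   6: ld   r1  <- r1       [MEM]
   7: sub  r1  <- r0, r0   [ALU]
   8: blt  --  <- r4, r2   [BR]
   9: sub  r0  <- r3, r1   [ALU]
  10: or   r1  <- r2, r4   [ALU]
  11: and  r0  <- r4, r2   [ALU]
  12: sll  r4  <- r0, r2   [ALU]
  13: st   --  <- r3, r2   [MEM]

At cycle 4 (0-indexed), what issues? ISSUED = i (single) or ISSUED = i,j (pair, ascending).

  cy0 -> i0+i1 (st.MEM/mul.MUL) 2-wide
  cy1 -> i2+i3 (mul.MUL/bne.BR) 2-wide
  cy2 -> i4 (or.ALU) RAW r2
  cy3 -> i5 (ld.MEM) no-port MEM/MEM
  cy4 -> i6 (ld.MEM) WAW r1
  cy5 -> i7+i8 (sub.ALU/blt.BR) 2-wide
  cy6 -> i9+i10 (sub.ALU/or.ALU) 2-wide
  cy7 -> i11 (and.ALU) RAW r0
  cy8 -> i12+i13 (sll.ALU/st.MEM) 2-wide

ISSUED = 6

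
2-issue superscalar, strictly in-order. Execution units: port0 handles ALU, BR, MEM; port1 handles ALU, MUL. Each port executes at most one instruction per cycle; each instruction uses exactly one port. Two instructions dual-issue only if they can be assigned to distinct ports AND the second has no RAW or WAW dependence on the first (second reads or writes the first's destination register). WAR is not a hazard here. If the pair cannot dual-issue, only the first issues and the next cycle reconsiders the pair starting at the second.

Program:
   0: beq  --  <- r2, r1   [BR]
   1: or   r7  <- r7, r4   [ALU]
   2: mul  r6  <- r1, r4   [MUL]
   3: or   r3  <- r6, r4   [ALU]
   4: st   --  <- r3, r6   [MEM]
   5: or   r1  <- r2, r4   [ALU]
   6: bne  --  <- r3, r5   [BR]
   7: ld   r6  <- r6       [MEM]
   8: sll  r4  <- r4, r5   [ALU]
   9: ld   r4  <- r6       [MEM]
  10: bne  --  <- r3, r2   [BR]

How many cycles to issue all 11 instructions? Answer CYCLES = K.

[0] i0/i1  beq.BR or.ALU  -- 2-wide
[1] i2  mul.MUL  -- RAW r6
[2] i3  or.ALU  -- RAW r3
[3] i4/i5  st.MEM or.ALU  -- 2-wide
[4] i6  bne.BR  -- no-port BR/MEM
[5] i7/i8  ld.MEM sll.ALU  -- 2-wide
[6] i9  ld.MEM  -- no-port MEM/BR
[7] i10  bne.BR  -- tail

CYCLES = 8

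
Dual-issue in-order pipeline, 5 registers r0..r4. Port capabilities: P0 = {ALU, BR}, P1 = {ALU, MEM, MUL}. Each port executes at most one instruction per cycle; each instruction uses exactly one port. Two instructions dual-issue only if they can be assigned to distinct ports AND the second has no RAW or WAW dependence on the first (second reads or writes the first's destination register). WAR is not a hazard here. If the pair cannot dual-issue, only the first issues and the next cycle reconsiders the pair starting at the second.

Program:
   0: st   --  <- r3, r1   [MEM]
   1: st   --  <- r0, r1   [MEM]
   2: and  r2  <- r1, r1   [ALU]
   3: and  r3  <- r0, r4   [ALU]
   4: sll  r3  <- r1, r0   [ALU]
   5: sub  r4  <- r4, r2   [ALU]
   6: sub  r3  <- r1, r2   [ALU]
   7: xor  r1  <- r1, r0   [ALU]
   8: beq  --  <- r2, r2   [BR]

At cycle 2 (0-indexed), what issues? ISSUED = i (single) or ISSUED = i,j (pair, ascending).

ISSUED = 3

[0] i0  st  -- no-port MEM/MEM
[1] i1+i2  st;and  -- pair
[2] i3  and  -- WAW r3
[3] i4+i5  sll;sub  -- pair
[4] i6+i7  sub;xor  -- pair
[5] i8  beq  -- tail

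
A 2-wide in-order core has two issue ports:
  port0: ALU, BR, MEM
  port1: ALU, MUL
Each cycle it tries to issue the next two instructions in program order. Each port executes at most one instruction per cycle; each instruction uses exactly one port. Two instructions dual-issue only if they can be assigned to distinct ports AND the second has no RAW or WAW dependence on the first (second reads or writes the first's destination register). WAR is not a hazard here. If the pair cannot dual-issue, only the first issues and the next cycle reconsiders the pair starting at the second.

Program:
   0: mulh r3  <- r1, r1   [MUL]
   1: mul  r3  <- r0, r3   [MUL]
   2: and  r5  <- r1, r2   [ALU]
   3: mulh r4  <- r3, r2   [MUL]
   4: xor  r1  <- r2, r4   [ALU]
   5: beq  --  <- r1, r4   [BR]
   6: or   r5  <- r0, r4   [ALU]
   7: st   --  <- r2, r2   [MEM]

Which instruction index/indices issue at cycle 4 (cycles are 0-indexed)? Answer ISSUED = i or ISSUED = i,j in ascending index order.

ISSUED = 5,6

#0 head=0: mulh.MUL i0 no-port MUL/MUL
#1 head=1: mul.MUL+and.ALU i1,i2 2-wide
#2 head=3: mulh.MUL i3 RAW r4
#3 head=4: xor.ALU i4 RAW r1
#4 head=5: beq.BR+or.ALU i5,i6 2-wide
#5 head=7: st.MEM i7 tail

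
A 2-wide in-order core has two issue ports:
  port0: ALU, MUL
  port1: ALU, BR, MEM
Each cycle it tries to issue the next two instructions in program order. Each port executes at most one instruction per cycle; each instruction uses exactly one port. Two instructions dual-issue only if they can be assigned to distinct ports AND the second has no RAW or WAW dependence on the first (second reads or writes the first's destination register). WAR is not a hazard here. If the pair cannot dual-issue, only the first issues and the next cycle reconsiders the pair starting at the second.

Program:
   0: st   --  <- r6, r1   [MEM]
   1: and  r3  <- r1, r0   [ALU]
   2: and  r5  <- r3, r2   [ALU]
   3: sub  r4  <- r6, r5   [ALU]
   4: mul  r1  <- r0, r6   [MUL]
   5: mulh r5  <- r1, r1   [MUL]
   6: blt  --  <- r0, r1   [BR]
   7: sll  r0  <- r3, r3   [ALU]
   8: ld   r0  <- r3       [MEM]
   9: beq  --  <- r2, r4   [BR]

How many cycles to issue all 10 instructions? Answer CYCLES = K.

#0 head=0: st+and i0+i1 2-wide
#1 head=2: and i2 RAW r5
#2 head=3: sub+mul i3+i4 2-wide
#3 head=5: mulh+blt i5+i6 2-wide
#4 head=7: sll i7 WAW r0
#5 head=8: ld i8 no-port MEM/BR
#6 head=9: beq i9 tail

CYCLES = 7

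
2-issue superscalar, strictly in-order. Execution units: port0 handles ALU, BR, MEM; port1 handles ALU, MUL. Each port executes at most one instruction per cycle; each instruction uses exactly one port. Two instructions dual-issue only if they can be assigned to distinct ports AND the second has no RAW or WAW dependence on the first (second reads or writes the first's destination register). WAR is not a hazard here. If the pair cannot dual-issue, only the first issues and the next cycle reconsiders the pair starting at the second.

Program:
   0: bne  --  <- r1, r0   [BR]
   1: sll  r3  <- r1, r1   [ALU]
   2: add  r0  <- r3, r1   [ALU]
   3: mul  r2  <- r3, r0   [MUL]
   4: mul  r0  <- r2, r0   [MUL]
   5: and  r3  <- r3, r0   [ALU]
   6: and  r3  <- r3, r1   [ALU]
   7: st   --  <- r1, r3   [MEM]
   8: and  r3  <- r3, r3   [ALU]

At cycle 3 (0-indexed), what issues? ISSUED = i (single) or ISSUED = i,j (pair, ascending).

ISSUED = 4

#0 head=0: bne sll i0+i1 2-wide
#1 head=2: add i2 RAW r0
#2 head=3: mul i3 no-port MUL/MUL
#3 head=4: mul i4 RAW r0
#4 head=5: and i5 RAW+WAW r3
#5 head=6: and i6 RAW r3
#6 head=7: st and i7+i8 2-wide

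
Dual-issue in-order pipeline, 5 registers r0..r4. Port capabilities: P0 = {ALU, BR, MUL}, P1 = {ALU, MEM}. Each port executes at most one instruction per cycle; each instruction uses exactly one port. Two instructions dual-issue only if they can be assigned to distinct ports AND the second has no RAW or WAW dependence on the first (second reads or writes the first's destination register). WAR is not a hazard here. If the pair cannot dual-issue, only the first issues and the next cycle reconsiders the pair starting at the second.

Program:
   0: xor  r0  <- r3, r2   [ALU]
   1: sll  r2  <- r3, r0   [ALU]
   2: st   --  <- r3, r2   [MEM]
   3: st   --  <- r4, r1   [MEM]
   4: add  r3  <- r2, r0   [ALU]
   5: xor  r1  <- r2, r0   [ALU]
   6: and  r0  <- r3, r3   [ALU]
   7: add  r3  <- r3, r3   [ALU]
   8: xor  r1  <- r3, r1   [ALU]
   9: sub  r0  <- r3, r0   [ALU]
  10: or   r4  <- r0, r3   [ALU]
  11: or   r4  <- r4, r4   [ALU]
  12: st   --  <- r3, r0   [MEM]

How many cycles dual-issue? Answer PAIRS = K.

[0] i0  xor.ALU  -- RAW r0
[1] i1  sll.ALU  -- RAW r2
[2] i2  st.MEM  -- no-port MEM/MEM
[3] i3+i4  st.MEM add.ALU  -- 2-wide
[4] i5+i6  xor.ALU and.ALU  -- 2-wide
[5] i7  add.ALU  -- RAW r3
[6] i8+i9  xor.ALU sub.ALU  -- 2-wide
[7] i10  or.ALU  -- RAW+WAW r4
[8] i11+i12  or.ALU st.MEM  -- 2-wide

PAIRS = 4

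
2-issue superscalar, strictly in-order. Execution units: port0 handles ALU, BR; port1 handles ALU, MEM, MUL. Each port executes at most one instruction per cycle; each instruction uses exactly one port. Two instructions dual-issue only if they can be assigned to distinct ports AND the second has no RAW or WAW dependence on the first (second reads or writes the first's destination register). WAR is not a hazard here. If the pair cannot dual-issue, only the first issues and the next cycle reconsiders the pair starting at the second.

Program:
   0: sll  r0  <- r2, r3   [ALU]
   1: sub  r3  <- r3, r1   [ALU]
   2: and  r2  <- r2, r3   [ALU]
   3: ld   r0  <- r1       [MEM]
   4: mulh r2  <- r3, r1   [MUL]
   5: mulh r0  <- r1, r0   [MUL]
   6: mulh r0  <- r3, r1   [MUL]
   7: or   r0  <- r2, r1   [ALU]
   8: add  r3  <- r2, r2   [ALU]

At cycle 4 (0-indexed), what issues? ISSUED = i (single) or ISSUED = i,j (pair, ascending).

ISSUED = 6

  cy0 -> i0/i1 (sll+sub) 2-wide
  cy1 -> i2/i3 (and+ld) 2-wide
  cy2 -> i4 (mulh) no-port MUL/MUL
  cy3 -> i5 (mulh) no-port MUL/MUL
  cy4 -> i6 (mulh) WAW r0
  cy5 -> i7/i8 (or+add) 2-wide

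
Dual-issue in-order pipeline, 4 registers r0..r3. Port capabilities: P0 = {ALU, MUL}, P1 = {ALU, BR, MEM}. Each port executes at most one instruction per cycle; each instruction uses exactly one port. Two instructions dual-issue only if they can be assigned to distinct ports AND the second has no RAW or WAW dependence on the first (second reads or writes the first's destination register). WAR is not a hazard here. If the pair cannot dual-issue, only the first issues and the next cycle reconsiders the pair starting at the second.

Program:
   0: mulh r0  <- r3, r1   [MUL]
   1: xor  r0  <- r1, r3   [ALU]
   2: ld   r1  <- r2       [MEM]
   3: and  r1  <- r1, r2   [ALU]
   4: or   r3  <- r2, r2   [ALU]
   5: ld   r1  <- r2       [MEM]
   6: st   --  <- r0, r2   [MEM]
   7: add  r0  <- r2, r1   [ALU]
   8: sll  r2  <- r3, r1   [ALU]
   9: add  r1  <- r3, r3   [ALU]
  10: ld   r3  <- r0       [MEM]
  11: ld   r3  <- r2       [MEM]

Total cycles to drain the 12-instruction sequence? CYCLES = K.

c0: i0 mulh  WAW r0
c1: i1+i2 xor/ld  dual
c2: i3+i4 and/or  dual
c3: i5 ld  no-port MEM/MEM
c4: i6+i7 st/add  dual
c5: i8+i9 sll/add  dual
c6: i10 ld  no-port MEM/MEM
c7: i11 ld  tail

CYCLES = 8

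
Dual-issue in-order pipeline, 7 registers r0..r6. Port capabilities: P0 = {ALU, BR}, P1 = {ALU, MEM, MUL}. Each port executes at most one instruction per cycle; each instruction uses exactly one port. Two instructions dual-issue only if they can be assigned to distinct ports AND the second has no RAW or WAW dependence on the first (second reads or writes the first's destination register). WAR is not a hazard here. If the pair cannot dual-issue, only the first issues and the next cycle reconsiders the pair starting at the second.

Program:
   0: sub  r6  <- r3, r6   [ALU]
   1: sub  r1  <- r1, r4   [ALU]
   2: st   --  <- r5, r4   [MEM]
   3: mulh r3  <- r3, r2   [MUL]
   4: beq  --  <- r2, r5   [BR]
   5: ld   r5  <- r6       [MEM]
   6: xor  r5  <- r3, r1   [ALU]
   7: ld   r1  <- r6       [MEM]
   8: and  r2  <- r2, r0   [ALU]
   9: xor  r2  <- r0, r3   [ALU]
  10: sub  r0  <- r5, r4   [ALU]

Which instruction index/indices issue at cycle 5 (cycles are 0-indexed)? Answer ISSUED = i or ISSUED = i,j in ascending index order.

  cy0 -> i0+i1 (sub.ALU;sub.ALU) pair
  cy1 -> i2 (st.MEM) no-port MEM/MUL
  cy2 -> i3+i4 (mulh.MUL;beq.BR) pair
  cy3 -> i5 (ld.MEM) WAW r5
  cy4 -> i6+i7 (xor.ALU;ld.MEM) pair
  cy5 -> i8 (and.ALU) WAW r2
  cy6 -> i9+i10 (xor.ALU;sub.ALU) pair

ISSUED = 8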